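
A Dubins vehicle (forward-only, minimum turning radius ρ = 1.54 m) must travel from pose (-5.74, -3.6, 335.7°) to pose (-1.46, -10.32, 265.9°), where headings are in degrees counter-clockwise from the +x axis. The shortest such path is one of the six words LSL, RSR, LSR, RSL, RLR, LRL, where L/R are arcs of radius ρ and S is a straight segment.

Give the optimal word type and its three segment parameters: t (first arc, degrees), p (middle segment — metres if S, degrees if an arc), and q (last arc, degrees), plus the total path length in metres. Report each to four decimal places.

RSR: t = 32.7260°, p = 6.2060 m, q = 37.0740°, L = 8.0821 m

Let ψ = atan2(Δy, Δx) = atan2(-6.72, 4.28) = -57.5067° be the start→goal bearing.
Normalize: d = |goal − start| / ρ = 7.967233/1.54 = 5.173528, α = (θ_start − ψ) mod 360° = 33.2067° = 0.579567 rad, β = (θ_goal − ψ) mod 360° = 323.4067° = 5.644513 rad.
Common terms: sin α = 0.547662, cos α = 0.836700, sin β = -0.596130, cos β = 0.802888, cos(α−β) = 0.345298, d² = 26.765390. Work in radians in the unit-radius frame; every candidate has L = ρ·(t + p + q).
LSL: p² = 2 + d² − 2cos(α−β) + 2d(sin α − sin β) = 39.909674; p = √p² = 6.317410; φ = atan2(cos β − cos α, d + sin α − sin β) = -0.005352 rad; t = (φ − α) mod 2π = 5.698266 rad, q = (β − φ) mod 2π = 5.649865 rad → L = 1.54·(5.698266 + 6.317410 + 5.649865) = 1.54·17.665541 = 27.204933 m
RSR: p² = 2 + d² − 2cos(α−β) + 2d(sin β − sin α) = 16.239914; p = √p² = 4.029878; φ = atan2(cos α − cos β, d − sin α + sin β) = 0.008390 rad; t = (α − φ) mod 2π = 0.571177 rad, q = (φ − β) mod 2π = 0.647063 rad → L = 1.54·(0.571177 + 4.029878 + 0.647063) = 1.54·5.248117 = 8.082101 m
LSR: p² = d² − 2 + 2cos(α−β) + 2d(sin α + sin β) = 24.954479; p = √p² = 4.995446; φ = atan2(−cos α − cos β, d + sin α + sin β) − atan2(−2, p) = 0.071194 rad; t = (φ − α) mod 2π = 5.774812 rad, q = (φ − β) mod 2π = 0.709867 rad → L = 1.54·(5.774812 + 4.995446 + 0.709867) = 1.54·11.480125 = 17.679393 m
RSL: p² = d² − 2 + 2cos(α−β) − 2d(sin α + sin β) = 25.957494; p = √p² = 5.094850; φ = atan2(cos α + cos β, d − sin α − sin β) − atan2(2, p) = -0.069840 rad; t = (α − φ) mod 2π = 0.649407 rad, q = (β − φ) mod 2π = 5.714353 rad → L = 1.54·(0.649407 + 5.094850 + 5.714353) = 1.54·11.458610 = 17.646259 m
RLR: c = (6 − d² + 2cos(α−β) + 2d(sin α − sin β))/8 = -1.029989, |c| > 1 → infeasible
LRL: c = (6 − d² + 2cos(α−β) − 2d(sin α − sin β))/8 = -3.988709, |c| > 1 → infeasible
Shortest: RSR with L = 8.082101 m ≈ 8.0821 m
Convert RSR to answer units (arcs ×180/π): t = 0.571177·180/π = 32.7260°, p = ρ·p = 1.54·4.029878 = 6.2060 m, q = 0.647063·180/π = 37.0740°, L = 8.0821 m.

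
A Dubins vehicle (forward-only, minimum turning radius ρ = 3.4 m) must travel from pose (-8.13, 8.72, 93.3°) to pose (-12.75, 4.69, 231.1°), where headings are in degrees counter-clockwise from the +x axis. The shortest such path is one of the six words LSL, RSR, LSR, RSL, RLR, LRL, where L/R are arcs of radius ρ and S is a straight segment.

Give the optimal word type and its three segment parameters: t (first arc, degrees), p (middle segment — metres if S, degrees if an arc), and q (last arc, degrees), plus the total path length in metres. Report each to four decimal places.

Let ψ = atan2(Δy, Δx) = atan2(-4.03, -4.62) = -138.9020° be the start→goal bearing.
Normalize: d = |goal − start| / ρ = 6.130685/3.4 = 1.803143, α = (θ_start − ψ) mod 360° = 232.2020° = 4.052689 rad, β = (θ_goal − ψ) mod 360° = 10.0020° = 0.174568 rad.
Common terms: sin α = -0.790176, cos α = -0.612880, sin β = 0.173682, cos β = 0.984802, cos(α−β) = -0.740805, d² = 3.251324. Work in radians in the unit-radius frame; every candidate has L = ρ·(t + p + q).
LSL: p² = 2 + d² − 2cos(α−β) + 2d(sin α − sin β) = 3.256983; p = √p² = 1.804711; φ = atan2(cos β − cos α, d + sin α − sin β) = 1.087103 rad; t = (φ − α) mod 2π = 3.317599 rad, q = (β − φ) mod 2π = 5.370650 rad → L = 3.4·(3.317599 + 1.804711 + 5.370650) = 3.4·10.492960 = 35.676065 m
RSR: p² = 2 + d² − 2cos(α−β) + 2d(sin β − sin α) = 10.208882; p = √p² = 3.195134; φ = atan2(cos α − cos β, d − sin α + sin β) = -0.523640 rad; t = (α − φ) mod 2π = 4.576329 rad, q = (φ − β) mod 2π = 5.584978 rad → L = 3.4·(4.576329 + 3.195134 + 5.584978) = 3.4·13.356441 = 45.411900 m
LSR: p² = d² − 2 + 2cos(α−β) + 2d(sin α + sin β) = -2.453539 < 0 → infeasible
RSL: p² = d² − 2 + 2cos(α−β) − 2d(sin α + sin β) = 1.992967; p = √p² = 1.411725; φ = atan2(cos α + cos β, d − sin α − sin β) − atan2(2, p) = -0.803630 rad; t = (α − φ) mod 2π = 4.856320 rad, q = (β − φ) mod 2π = 0.978198 rad → L = 3.4·(4.856320 + 1.411725 + 0.978198) = 3.4·7.246243 = 24.637225 m
RLR: c = (6 − d² + 2cos(α−β) + 2d(sin α − sin β))/8 = -0.276110; p = 2π − arccos c = 4.432644 rad; φ = atan2(cos α − cos β, d − sin α + sin β) = -0.523640 rad; t = (α − φ + p/2) mod 2π = 0.509466 rad, q = (α − β − t + p) mod 2π = 1.518114 rad → L = 3.4·(0.509466 + 4.432644 + 1.518114) = 3.4·6.460225 = 21.964764 m
LRL: c = (6 − d² + 2cos(α−β) − 2d(sin α − sin β))/8 = 0.592877; p = 2π − arccos c = 5.347016 rad; φ = atan2(cos β − cos α, d + sin α − sin β) = 1.087103 rad; t = (φ − α + p/2) mod 2π = 5.991107 rad, q = (β − α − t + p) mod 2π = 1.760972 rad → L = 3.4·(5.991107 + 5.347016 + 1.760972) = 3.4·13.099096 = 44.536925 m
Shortest: RLR with L = 21.964764 m ≈ 21.9648 m
Convert RLR to answer units (arcs ×180/π): t = 0.509466·180/π = 29.1903°, p = 4.432644·180/π = 253.9718°, q = 1.518114·180/π = 86.9815°, L = 21.9648 m.

RLR: t = 29.1903°, p = 253.9718°, q = 86.9815°, L = 21.9648 m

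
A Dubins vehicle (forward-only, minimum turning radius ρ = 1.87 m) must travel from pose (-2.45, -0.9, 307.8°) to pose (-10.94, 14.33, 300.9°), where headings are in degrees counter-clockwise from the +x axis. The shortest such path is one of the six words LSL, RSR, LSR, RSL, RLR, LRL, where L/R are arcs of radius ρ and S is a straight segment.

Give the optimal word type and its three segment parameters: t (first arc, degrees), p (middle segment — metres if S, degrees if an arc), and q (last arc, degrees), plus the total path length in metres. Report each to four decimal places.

Let ψ = atan2(Δy, Δx) = atan2(15.23, -8.49) = 119.1376° be the start→goal bearing.
Normalize: d = |goal − start| / ρ = 17.436542/1.87 = 9.324354, α = (θ_start − ψ) mod 360° = 188.6624° = 3.292780 rad, β = (θ_goal − ψ) mod 360° = 181.7624° = 3.172353 rad.
Common terms: sin α = -0.150612, cos α = -0.988593, sin β = -0.030755, cos β = -0.999527, cos(α−β) = 0.992757, d² = 86.943579. Work in radians in the unit-radius frame; every candidate has L = ρ·(t + p + q).
LSL: p² = 2 + d² − 2cos(α−β) + 2d(sin α − sin β) = 84.722881; p = √p² = 9.204503; φ = atan2(cos β − cos α, d + sin α − sin β) = -0.001188 rad; t = (φ − α) mod 2π = 2.989217 rad, q = (β − φ) mod 2π = 3.173540 rad → L = 1.87·(2.989217 + 9.204503 + 3.173540) = 1.87·15.367261 = 28.736778 m
RSR: p² = 2 + d² − 2cos(α−β) + 2d(sin β − sin α) = 89.193247; p = √p² = 9.444218; φ = atan2(cos α − cos β, d − sin α + sin β) = 0.001158 rad; t = (α − φ) mod 2π = 3.291623 rad, q = (φ − β) mod 2π = 3.111990 rad → L = 1.87·(3.291623 + 9.444218 + 3.111990) = 1.87·15.847831 = 29.635443 m
LSR: p² = d² − 2 + 2cos(α−β) + 2d(sin α + sin β) = 83.546825; p = √p² = 9.140395; φ = atan2(−cos α − cos β, d + sin α + sin β) − atan2(−2, p) = 0.429528 rad; t = (φ − α) mod 2π = 3.419933 rad, q = (φ − β) mod 2π = 3.540361 rad → L = 1.87·(3.419933 + 9.140395 + 3.540361) = 1.87·16.100690 = 30.108290 m
RSL: p² = d² − 2 + 2cos(α−β) − 2d(sin α + sin β) = 90.311361; p = √p² = 9.503229; φ = atan2(cos α + cos β, d − sin α − sin β) − atan2(2, p) = -0.413606 rad; t = (α − φ) mod 2π = 3.706386 rad, q = (β − φ) mod 2π = 3.585958 rad → L = 1.87·(3.706386 + 9.503229 + 3.585958) = 1.87·16.795573 = 31.407721 m
RLR: c = (6 − d² + 2cos(α−β) + 2d(sin α − sin β))/8 = -10.149156, |c| > 1 → infeasible
LRL: c = (6 − d² + 2cos(α−β) − 2d(sin α − sin β))/8 = -9.590360, |c| > 1 → infeasible
Shortest: LSL with L = 28.736778 m ≈ 28.7368 m
Convert LSL to answer units (arcs ×180/π): t = 2.989217·180/π = 171.2695°, p = ρ·p = 1.87·9.204503 = 17.2124 m, q = 3.173540·180/π = 181.8305°, L = 28.7368 m.

LSL: t = 171.2695°, p = 17.2124 m, q = 181.8305°, L = 28.7368 m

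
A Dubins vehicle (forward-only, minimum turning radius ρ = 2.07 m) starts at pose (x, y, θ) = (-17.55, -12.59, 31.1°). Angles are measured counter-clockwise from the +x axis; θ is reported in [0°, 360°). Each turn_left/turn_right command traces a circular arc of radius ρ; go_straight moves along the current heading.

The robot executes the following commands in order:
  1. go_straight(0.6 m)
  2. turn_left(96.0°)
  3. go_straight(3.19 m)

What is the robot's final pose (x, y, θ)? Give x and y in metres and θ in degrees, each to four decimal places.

set_pose: (x, y, θ) = (-17.5500, -12.5900, 31.1000°), ρ = 2.07
go_straight(0.6): x += 0.6·cos θ, y += 0.6·sin θ → (-17.0362, -12.2801, 31.1000°)
turn_left(96.0°): centre at ρ to the left, rotate +96.0° → (-16.4545, -9.2590, 127.1000°)
go_straight(3.19): x += 3.19·cos θ, y += 3.19·sin θ → (-18.3787, -6.7147, 127.1000°)

(-18.3787, -6.7147, 127.1000°)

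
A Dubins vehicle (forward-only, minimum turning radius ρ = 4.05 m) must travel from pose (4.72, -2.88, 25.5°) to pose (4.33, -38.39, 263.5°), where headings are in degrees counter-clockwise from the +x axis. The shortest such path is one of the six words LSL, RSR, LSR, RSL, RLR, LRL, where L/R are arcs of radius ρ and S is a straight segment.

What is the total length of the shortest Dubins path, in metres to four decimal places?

Let ψ = atan2(Δy, Δx) = atan2(-35.51, -0.39) = -90.6292° be the start→goal bearing.
Normalize: d = |goal − start| / ρ = 35.512142/4.05 = 8.768430, α = (θ_start − ψ) mod 360° = 116.1292° = 2.026838 rad, β = (θ_goal − ψ) mod 360° = 354.1292° = 6.180721 rad.
Common terms: sin α = 0.897803, cos α = -0.440397, sin β = -0.102285, cos β = 0.994755, cos(α−β) = -0.529919, d² = 76.885365. Work in radians in the unit-radius frame; every candidate has L = ρ·(t + p + q).
LSL: p² = 2 + d² − 2cos(α−β) + 2d(sin α − sin β) = 97.483602; p = √p² = 9.873378; φ = atan2(cos β − cos α, d + sin α − sin β) = 0.145873 rad; t = (φ − α) mod 2π = 4.402220 rad, q = (β − φ) mod 2π = 6.034849 rad → L = 4.05·(4.402220 + 9.873378 + 6.034849) = 4.05·20.310447 = 82.257312 m
RSR: p² = 2 + d² − 2cos(α−β) + 2d(sin β − sin α) = 62.406805; p = √p² = 7.899798; φ = atan2(cos α − cos β, d − sin α + sin β) = -0.182684 rad; t = (α − φ) mod 2π = 2.209522 rad, q = (φ − β) mod 2π = 6.202965 rad → L = 4.05·(2.209522 + 7.899798 + 6.202965) = 4.05·16.312285 = 66.064753 m
LSR: p² = d² − 2 + 2cos(α−β) + 2d(sin α + sin β) = 87.776416; p = √p² = 9.368907; φ = atan2(−cos α − cos β, d + sin α + sin β) − atan2(−2, p) = 0.152417 rad; t = (φ − α) mod 2π = 4.408764 rad, q = (φ − β) mod 2π = 0.254881 rad → L = 4.05·(4.408764 + 9.368907 + 0.254881) = 4.05·14.032552 = 56.831836 m
RSL: p² = d² − 2 + 2cos(α−β) − 2d(sin α + sin β) = 59.874637; p = √p² = 7.737870; φ = atan2(cos α + cos β, d − sin α − sin β) − atan2(2, p) = -0.183515 rad; t = (α − φ) mod 2π = 2.210353 rad, q = (β − φ) mod 2π = 0.081051 rad → L = 4.05·(2.210353 + 7.737870 + 0.081051) = 4.05·10.029274 = 40.618560 m
RLR: c = (6 − d² + 2cos(α−β) + 2d(sin α − sin β))/8 = -6.800851, |c| > 1 → infeasible
LRL: c = (6 − d² + 2cos(α−β) − 2d(sin α − sin β))/8 = -11.185450, |c| > 1 → infeasible
Shortest: RSL with L = 40.618560 m ≈ 40.6186 m

40.6186 m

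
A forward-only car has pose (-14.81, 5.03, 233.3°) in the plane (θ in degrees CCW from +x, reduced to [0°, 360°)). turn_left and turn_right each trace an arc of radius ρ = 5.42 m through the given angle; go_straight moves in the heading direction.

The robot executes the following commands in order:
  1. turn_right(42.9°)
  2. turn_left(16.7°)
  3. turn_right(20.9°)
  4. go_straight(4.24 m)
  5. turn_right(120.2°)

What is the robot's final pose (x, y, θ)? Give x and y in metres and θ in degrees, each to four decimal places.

(-31.3035, 9.0037, 66.0000°)

set_pose: (x, y, θ) = (-14.8100, 5.0300, 233.3000°), ρ = 5.42
turn_right(42.9°): centre at ρ to the right, rotate −42.9° → (-18.1772, 2.9382, 190.4000°)
turn_left(16.7°): centre at ρ to the left, rotate +16.7° → (-19.6678, 2.4322, 207.1000°)
turn_right(20.9°): centre at ρ to the right, rotate −20.9° → (-21.5515, 1.8688, 186.2000°)
go_straight(4.24): x += 4.24·cos θ, y += 4.24·sin θ → (-25.7667, 1.4109, 186.2000°)
turn_right(120.2°): centre at ρ to the right, rotate −120.2° → (-31.3035, 9.0037, 66.0000°)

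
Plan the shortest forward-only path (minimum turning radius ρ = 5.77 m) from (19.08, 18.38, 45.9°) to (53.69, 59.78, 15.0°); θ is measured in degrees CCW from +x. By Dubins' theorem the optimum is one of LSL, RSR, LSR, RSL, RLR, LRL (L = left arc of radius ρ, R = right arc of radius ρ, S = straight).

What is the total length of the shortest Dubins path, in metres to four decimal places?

Let ψ = atan2(Δy, Δx) = atan2(41.40, 34.61) = 50.1047° be the start→goal bearing.
Normalize: d = |goal − start| / ρ = 53.961209/5.77 = 9.352029, α = (θ_start − ψ) mod 360° = 355.7953° = 6.209799 rad, β = (θ_goal − ψ) mod 360° = 324.8953° = 5.670493 rad.
Common terms: sin α = -0.073320, cos α = 0.997308, sin β = -0.575072, cos β = 0.818103, cos(α−β) = 0.858065, d² = 87.460453. Work in radians in the unit-radius frame; every candidate has L = ρ·(t + p + q).
LSL: p² = 2 + d² − 2cos(α−β) + 2d(sin α − sin β) = 97.129128; p = √p² = 9.855411; φ = atan2(cos β − cos α, d + sin α − sin β) = -0.018185 rad; t = (φ − α) mod 2π = 0.055201 rad, q = (β − φ) mod 2π = 5.688677 rad → L = 5.77·(0.055201 + 9.855411 + 5.688677) = 5.77·15.599290 = 90.007901 m
RSR: p² = 2 + d² − 2cos(α−β) + 2d(sin β − sin α) = 78.359517; p = √p² = 8.852091; φ = atan2(cos α − cos β, d − sin α + sin β) = 0.020246 rad; t = (α − φ) mod 2π = 6.189554 rad, q = (φ − β) mod 2π = 0.632939 rad → L = 5.77·(6.189554 + 8.852091 + 0.632939) = 5.77·15.674583 = 90.442345 m
LSR: p² = d² − 2 + 2cos(α−β) + 2d(sin α + sin β) = 75.049012; p = √p² = 8.663083; φ = atan2(−cos α − cos β, d + sin α + sin β) − atan2(−2, p) = 0.021257 rad; t = (φ − α) mod 2π = 0.094643 rad, q = (φ − β) mod 2π = 0.633950 rad → L = 5.77·(0.094643 + 8.663083 + 0.633950) = 5.77·9.391676 = 54.189969 m
RSL: p² = d² − 2 + 2cos(α−β) − 2d(sin α + sin β) = 99.304153; p = √p² = 9.965147; φ = atan2(cos α + cos β, d − sin α − sin β) − atan2(2, p) = -0.018490 rad; t = (α − φ) mod 2π = 6.228290 rad, q = (β − φ) mod 2π = 5.688983 rad → L = 5.77·(6.228290 + 9.965147 + 5.688983) = 5.77·21.882419 = 126.261560 m
RLR: c = (6 − d² + 2cos(α−β) + 2d(sin α − sin β))/8 = -8.794940, |c| > 1 → infeasible
LRL: c = (6 − d² + 2cos(α−β) − 2d(sin α − sin β))/8 = -11.141141, |c| > 1 → infeasible
Shortest: LSR with L = 54.189969 m ≈ 54.1900 m

54.1900 m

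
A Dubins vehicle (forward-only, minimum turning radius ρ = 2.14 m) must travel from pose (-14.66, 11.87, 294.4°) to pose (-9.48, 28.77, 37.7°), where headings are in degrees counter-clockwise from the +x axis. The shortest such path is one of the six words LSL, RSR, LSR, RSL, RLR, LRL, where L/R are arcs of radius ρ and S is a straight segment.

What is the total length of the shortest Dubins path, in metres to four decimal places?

Let ψ = atan2(Δy, Δx) = atan2(16.90, 5.18) = 72.9592° be the start→goal bearing.
Normalize: d = |goal − start| / ρ = 17.676040/2.14 = 8.259832, α = (θ_start − ψ) mod 360° = 221.4408° = 3.864870 rad, β = (θ_goal − ψ) mod 360° = 324.7408° = 5.667796 rad.
Common terms: sin α = -0.661845, cos α = -0.749640, sin β = -0.577277, cos β = 0.816549, cos(α−β) = -0.230050, d² = 68.224823. Work in radians in the unit-radius frame; every candidate has L = ρ·(t + p + q).
LSL: p² = 2 + d² − 2cos(α−β) + 2d(sin α − sin β) = 69.287877; p = √p² = 8.323934; φ = atan2(cos β − cos α, d + sin α − sin β) = 0.189283 rad; t = (φ − α) mod 2π = 2.607598 rad, q = (β − φ) mod 2π = 5.478512 rad → L = 2.14·(2.607598 + 8.323934 + 5.478512) = 2.14·16.410044 = 35.117495 m
RSR: p² = 2 + d² − 2cos(α−β) + 2d(sin β − sin α) = 72.081968; p = √p² = 8.490110; φ = atan2(cos α − cos β, d − sin α + sin β) = -0.185535 rad; t = (α − φ) mod 2π = 4.050405 rad, q = (φ − β) mod 2π = 0.429855 rad → L = 2.14·(4.050405 + 8.490110 + 0.429855) = 2.14·12.970370 = 27.756592 m
LSR: p² = d² − 2 + 2cos(α−β) + 2d(sin α + sin β) = 45.294842; p = √p² = 6.730144; φ = atan2(−cos α − cos β, d + sin α + sin β) − atan2(−2, p) = 0.279329 rad; t = (φ − α) mod 2π = 2.697644 rad, q = (φ − β) mod 2π = 0.894719 rad → L = 2.14·(2.697644 + 6.730144 + 0.894719) = 2.14·10.322507 = 22.090165 m
RSL: p² = d² − 2 + 2cos(α−β) − 2d(sin α + sin β) = 86.234606; p = √p² = 9.286259; φ = atan2(cos α + cos β, d − sin α − sin β) − atan2(2, p) = -0.205088 rad; t = (α − φ) mod 2π = 4.069959 rad, q = (β − φ) mod 2π = 5.872884 rad → L = 2.14·(4.069959 + 9.286259 + 5.872884) = 2.14·19.229101 = 41.150276 m
RLR: c = (6 − d² + 2cos(α−β) + 2d(sin α − sin β))/8 = -8.010246, |c| > 1 → infeasible
LRL: c = (6 − d² + 2cos(α−β) − 2d(sin α − sin β))/8 = -7.660985, |c| > 1 → infeasible
Shortest: LSR with L = 22.090165 m ≈ 22.0902 m

22.0902 m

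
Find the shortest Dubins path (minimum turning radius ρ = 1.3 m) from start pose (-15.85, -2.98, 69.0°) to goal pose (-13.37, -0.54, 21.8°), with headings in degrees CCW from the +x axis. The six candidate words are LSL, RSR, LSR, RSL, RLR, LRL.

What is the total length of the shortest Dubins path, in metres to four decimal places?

Let ψ = atan2(Δy, Δx) = atan2(2.44, 2.48) = 44.5342° be the start→goal bearing.
Normalize: d = |goal − start| / ρ = 3.479080/1.3 = 2.676216, α = (θ_start − ψ) mod 360° = 24.4658° = 0.427009 rad, β = (θ_goal − ψ) mod 360° = 337.2658° = 5.886399 rad.
Common terms: sin α = 0.414150, cos α = 0.910209, sin β = -0.386456, cos β = 0.922308, cos(α−β) = 0.679441, d² = 7.162130. Work in radians in the unit-radius frame; every candidate has L = ρ·(t + p + q).
LSL: p² = 2 + d² − 2cos(α−β) + 2d(sin α − sin β) = 12.088440; p = √p² = 3.476843; φ = atan2(cos β − cos α, d + sin α − sin β) = 0.003480 rad; t = (φ − α) mod 2π = 5.859656 rad, q = (β − φ) mod 2π = 5.882919 rad → L = 1.3·(5.859656 + 3.476843 + 5.882919) = 1.3·15.219419 = 19.785244 m
RSR: p² = 2 + d² − 2cos(α−β) + 2d(sin β − sin α) = 3.518055; p = √p² = 1.875648; φ = atan2(cos α − cos β, d − sin α + sin β) = -0.006451 rad; t = (α − φ) mod 2π = 0.433460 rad, q = (φ − β) mod 2π = 0.390336 rad → L = 1.3·(0.433460 + 1.875648 + 0.390336) = 1.3·2.699443 = 3.509276 m
LSR: p² = d² − 2 + 2cos(α−β) + 2d(sin α + sin β) = 6.669241; p = √p² = 2.582487; φ = atan2(−cos α − cos β, d + sin α + sin β) − atan2(−2, p) = 0.063343 rad; t = (φ − α) mod 2π = 5.919519 rad, q = (φ − β) mod 2π = 0.460129 rad → L = 1.3·(5.919519 + 2.582487 + 0.460129) = 1.3·8.962136 = 11.650777 m
RSL: p² = d² − 2 + 2cos(α−β) − 2d(sin α + sin β) = 6.372784; p = √p² = 2.524437; φ = atan2(cos α + cos β, d − sin α − sin β) − atan2(2, p) = -0.064731 rad; t = (α − φ) mod 2π = 0.491740 rad, q = (β − φ) mod 2π = 5.951130 rad → L = 1.3·(0.491740 + 2.524437 + 5.951130) = 1.3·8.967307 = 11.657499 m
RLR: c = (6 − d² + 2cos(α−β) + 2d(sin α − sin β))/8 = 0.560243; p = 2π − arccos c = 5.307068 rad; φ = atan2(cos α − cos β, d − sin α + sin β) = -0.006451 rad; t = (α − φ + p/2) mod 2π = 3.086994 rad, q = (α − β − t + p) mod 2π = 3.043870 rad → L = 1.3·(3.086994 + 5.307068 + 3.043870) = 1.3·11.437932 = 14.869311 m
LRL: c = (6 − d² + 2cos(α−β) − 2d(sin α − sin β))/8 = -0.511055; p = 2π − arccos c = 4.175977 rad; φ = atan2(cos β − cos α, d + sin α − sin β) = 0.003480 rad; t = (φ − α + p/2) mod 2π = 1.664460 rad, q = (β − α − t + p) mod 2π = 1.687722 rad → L = 1.3·(1.664460 + 4.175977 + 1.687722) = 1.3·7.528159 = 9.786607 m
Shortest: RSR with L = 3.509276 m ≈ 3.5093 m

3.5093 m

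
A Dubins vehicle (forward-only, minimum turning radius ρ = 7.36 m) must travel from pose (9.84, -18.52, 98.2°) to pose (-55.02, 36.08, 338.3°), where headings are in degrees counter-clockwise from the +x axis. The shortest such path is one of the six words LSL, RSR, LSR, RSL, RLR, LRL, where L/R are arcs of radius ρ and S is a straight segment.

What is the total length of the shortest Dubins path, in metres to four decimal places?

Let ψ = atan2(Δy, Δx) = atan2(54.60, -64.86) = 139.9089° be the start→goal bearing.
Normalize: d = |goal − start| / ρ = 84.781953/7.36 = 11.519287, α = (θ_start − ψ) mod 360° = 318.2911° = 5.555228 rad, β = (θ_goal − ψ) mod 360° = 198.3911° = 3.462578 rad.
Common terms: sin α = -0.665346, cos α = 0.746535, sin β = -0.315502, cos β = -0.948925, cos(α−β) = -0.498488, d² = 132.693976. Work in radians in the unit-radius frame; every candidate has L = ρ·(t + p + q).
LSL: p² = 2 + d² − 2cos(α−β) + 2d(sin α − sin β) = 127.631038; p = √p² = 11.297391; φ = atan2(cos β − cos α, d + sin α − sin β) = -0.150644 rad; t = (φ − α) mod 2π = 0.577313 rad, q = (β − φ) mod 2π = 3.613223 rad → L = 7.36·(0.577313 + 11.297391 + 3.613223) = 7.36·15.487926 = 113.991137 m
RSR: p² = 2 + d² − 2cos(α−β) + 2d(sin β − sin α) = 143.750865; p = √p² = 11.989615; φ = atan2(cos α − cos β, d − sin α + sin β) = 0.141886 rad; t = (α − φ) mod 2π = 5.413342 rad, q = (φ − β) mod 2π = 2.962493 rad → L = 7.36·(5.413342 + 11.989615 + 2.962493) = 7.36·20.365450 = 149.889712 m
LSR: p² = d² − 2 + 2cos(α−β) + 2d(sin α + sin β) = 107.099661; p = √p² = 10.348897; φ = atan2(−cos α − cos β, d + sin α + sin β) − atan2(−2, p) = 0.210106 rad; t = (φ − α) mod 2π = 0.938064 rad, q = (φ − β) mod 2π = 3.030714 rad → L = 7.36·(0.938064 + 10.348897 + 3.030714) = 7.36·14.317674 = 105.378081 m
RSL: p² = d² − 2 + 2cos(α−β) − 2d(sin α + sin β) = 152.294340; p = √p² = 12.340759; φ = atan2(cos α + cos β, d − sin α − sin β) − atan2(2, p) = -0.176857 rad; t = (α − φ) mod 2π = 5.732085 rad, q = (β − φ) mod 2π = 3.639435 rad → L = 7.36·(5.732085 + 12.340759 + 3.639435) = 7.36·21.712280 = 159.802380 m
RLR: c = (6 − d² + 2cos(α−β) + 2d(sin α − sin β))/8 = -16.968858, |c| > 1 → infeasible
LRL: c = (6 − d² + 2cos(α−β) − 2d(sin α − sin β))/8 = -14.953880, |c| > 1 → infeasible
Shortest: LSR with L = 105.378081 m ≈ 105.3781 m

105.3781 m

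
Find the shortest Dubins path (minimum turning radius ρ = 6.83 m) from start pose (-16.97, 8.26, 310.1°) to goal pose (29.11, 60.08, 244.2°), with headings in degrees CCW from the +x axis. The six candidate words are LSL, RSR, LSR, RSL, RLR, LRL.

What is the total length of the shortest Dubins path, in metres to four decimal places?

Let ψ = atan2(Δy, Δx) = atan2(51.82, 46.08) = 48.3555° be the start→goal bearing.
Normalize: d = |goal − start| / ρ = 69.344638/6.83 = 10.152948, α = (θ_start − ψ) mod 360° = 261.7445° = 4.568304 rad, β = (θ_goal − ψ) mod 360° = 195.8445° = 3.418132 rad.
Common terms: sin α = -0.989638, cos α = -0.143587, sin β = -0.273028, cos β = -0.962006, cos(α−β) = 0.408330, d² = 103.082362. Work in radians in the unit-radius frame; every candidate has L = ρ·(t + p + q).
LSL: p² = 2 + d² − 2cos(α−β) + 2d(sin α − sin β) = 89.714295; p = √p² = 9.471763; φ = atan2(cos β − cos α, d + sin α − sin β) = -0.086514 rad; t = (φ − α) mod 2π = 1.628368 rad, q = (β − φ) mod 2π = 3.504646 rad → L = 6.83·(1.628368 + 9.471763 + 3.504646) = 6.83·14.604776 = 99.750623 m
RSR: p² = 2 + d² − 2cos(α−β) + 2d(sin β − sin α) = 118.817107; p = √p² = 10.900326; φ = atan2(cos α − cos β, d − sin α + sin β) = 0.075153 rad; t = (α − φ) mod 2π = 4.493151 rad, q = (φ − β) mod 2π = 2.940206 rad → L = 6.83·(4.493151 + 10.900326 + 2.940206) = 6.83·18.333683 = 125.219057 m
LSR: p² = d² − 2 + 2cos(α−β) + 2d(sin α + sin β) = 76.259469; p = √p² = 8.732667; φ = atan2(−cos α − cos β, d + sin α + sin β) − atan2(−2, p) = 0.348867 rad; t = (φ − α) mod 2π = 2.063749 rad, q = (φ − β) mod 2π = 3.213920 rad → L = 6.83·(2.063749 + 8.732667 + 3.213920) = 6.83·14.010336 = 95.690593 m
RSL: p² = d² − 2 + 2cos(α−β) − 2d(sin α + sin β) = 127.538577; p = √p² = 11.293298; φ = atan2(cos α + cos β, d − sin α − sin β) − atan2(2, p) = -0.271827 rad; t = (α − φ) mod 2π = 4.840131 rad, q = (β − φ) mod 2π = 3.689959 rad → L = 6.83·(4.840131 + 11.293298 + 3.689959) = 6.83·19.823387 = 135.393734 m
RLR: c = (6 − d² + 2cos(α−β) + 2d(sin α − sin β))/8 = -13.852138, |c| > 1 → infeasible
LRL: c = (6 − d² + 2cos(α−β) − 2d(sin α − sin β))/8 = -10.214287, |c| > 1 → infeasible
Shortest: LSR with L = 95.690593 m ≈ 95.6906 m

95.6906 m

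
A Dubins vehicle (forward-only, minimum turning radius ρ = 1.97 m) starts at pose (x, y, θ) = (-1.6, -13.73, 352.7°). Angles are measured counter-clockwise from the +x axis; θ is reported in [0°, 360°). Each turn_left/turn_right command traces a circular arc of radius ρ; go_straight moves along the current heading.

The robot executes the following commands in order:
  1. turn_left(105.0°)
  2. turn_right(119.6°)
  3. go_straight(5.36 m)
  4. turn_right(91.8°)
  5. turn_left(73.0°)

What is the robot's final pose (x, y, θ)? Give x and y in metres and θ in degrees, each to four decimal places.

(9.8511, -16.3245, 319.3000°)

set_pose: (x, y, θ) = (-1.6000, -13.7300, 352.7000°), ρ = 1.97
turn_left(105.0°): centre at ρ to the left, rotate +105.0° → (0.6026, -11.5120, 457.7000° ≡ 97.7000°)
turn_right(119.6°): centre at ρ to the right, rotate −119.6° → (3.2896, -9.4202, -21.9000° ≡ 338.1000°)
go_straight(5.36): x += 5.36·cos θ, y += 5.36·sin θ → (8.2628, -11.4194, 338.1000°)
turn_right(91.8°): centre at ρ to the right, rotate −91.8° → (9.3318, -14.0391, 246.3000°)
turn_left(73.0°): centre at ρ to the left, rotate +73.0° → (9.8511, -16.3245, 319.3000°)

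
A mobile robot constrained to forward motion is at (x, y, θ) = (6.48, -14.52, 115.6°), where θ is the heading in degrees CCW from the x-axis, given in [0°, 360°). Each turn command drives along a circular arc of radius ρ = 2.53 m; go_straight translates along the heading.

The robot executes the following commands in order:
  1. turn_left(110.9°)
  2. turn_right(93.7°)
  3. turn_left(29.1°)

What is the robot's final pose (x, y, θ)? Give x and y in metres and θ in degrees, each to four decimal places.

(-2.3987, -13.1633, 161.9000°)

set_pose: (x, y, θ) = (6.4800, -14.5200, 115.6000°), ρ = 2.53
turn_left(110.9°): centre at ρ to the left, rotate +110.9° → (2.3632, -13.8716, 226.5000°)
turn_right(93.7°): centre at ρ to the right, rotate −93.7° → (-1.3284, -13.8491, 132.8000°)
turn_left(29.1°): centre at ρ to the left, rotate +29.1° → (-2.3987, -13.1633, 161.9000°)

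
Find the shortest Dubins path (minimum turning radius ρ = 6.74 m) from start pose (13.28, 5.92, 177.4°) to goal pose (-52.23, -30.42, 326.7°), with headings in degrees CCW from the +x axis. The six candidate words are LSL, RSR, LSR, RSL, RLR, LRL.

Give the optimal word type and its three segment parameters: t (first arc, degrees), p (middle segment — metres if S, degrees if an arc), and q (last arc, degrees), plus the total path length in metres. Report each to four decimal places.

LSL: t = 23.8954°, p = 66.0110 m, q = 125.4046°, L = 83.5740 m

Let ψ = atan2(Δy, Δx) = atan2(-36.34, -65.51) = -150.9818° be the start→goal bearing.
Normalize: d = |goal − start| / ρ = 74.914322/6.74 = 11.114885, α = (θ_start − ψ) mod 360° = 328.3818° = 5.731344 rad, β = (θ_goal − ψ) mod 360° = 117.6818° = 2.053935 rad.
Common terms: sin α = -0.524256, cos α = 0.851560, sin β = 0.885541, cos β = -0.464561, cos(α−β) = -0.859852, d² = 123.540660. Work in radians in the unit-radius frame; every candidate has L = ρ·(t + p + q).
LSL: p² = 2 + d² − 2cos(α−β) + 2d(sin α − sin β) = 95.920886; p = √p² = 9.793921; φ = atan2(cos β − cos α, d + sin α − sin β) = -0.134789 rad; t = (φ − α) mod 2π = 0.417053 rad, q = (β − φ) mod 2π = 2.188724 rad → L = 6.74·(0.417053 + 9.793921 + 2.188724) = 6.74·12.399697 = 83.573961 m
RSR: p² = 2 + d² − 2cos(α−β) + 2d(sin β − sin α) = 158.599844; p = √p² = 12.593643; φ = atan2(cos α − cos β, d − sin α + sin β) = 0.104698 rad; t = (α − φ) mod 2π = 5.626646 rad, q = (φ − β) mod 2π = 4.333948 rad → L = 6.74·(5.626646 + 12.593643 + 4.333948) = 6.74·22.554237 = 152.015558 m
LSR: p² = d² − 2 + 2cos(α−β) + 2d(sin α + sin β) = 127.852233; p = √p² = 11.307176; φ = atan2(−cos α − cos β, d + sin α + sin β) − atan2(−2, p) = 0.141359 rad; t = (φ − α) mod 2π = 0.693201 rad, q = (φ − β) mod 2π = 4.370609 rad → L = 6.74·(0.693201 + 11.307176 + 4.370609) = 6.74·16.370986 = 110.340446 m
RSL: p² = d² − 2 + 2cos(α−β) − 2d(sin α + sin β) = 111.789678; p = √p² = 10.573064; φ = atan2(cos α + cos β, d − sin α − sin β) − atan2(2, p) = -0.150979 rad; t = (α − φ) mod 2π = 5.882322 rad, q = (β − φ) mod 2π = 2.204913 rad → L = 6.74·(5.882322 + 10.573064 + 2.204913) = 6.74·18.660299 = 125.770418 m
RLR: c = (6 − d² + 2cos(α−β) + 2d(sin α − sin β))/8 = -18.824980, |c| > 1 → infeasible
LRL: c = (6 − d² + 2cos(α−β) − 2d(sin α − sin β))/8 = -10.990111, |c| > 1 → infeasible
Shortest: LSL with L = 83.573961 m ≈ 83.5740 m
Convert LSL to answer units (arcs ×180/π): t = 0.417053·180/π = 23.8954°, p = ρ·p = 6.74·9.793921 = 66.0110 m, q = 2.188724·180/π = 125.4046°, L = 83.5740 m.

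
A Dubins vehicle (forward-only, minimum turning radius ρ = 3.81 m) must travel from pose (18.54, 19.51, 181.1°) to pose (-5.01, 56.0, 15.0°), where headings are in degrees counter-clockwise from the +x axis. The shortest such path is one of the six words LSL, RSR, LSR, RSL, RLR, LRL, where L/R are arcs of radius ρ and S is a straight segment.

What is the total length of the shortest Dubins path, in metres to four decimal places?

Let ψ = atan2(Δy, Δx) = atan2(36.49, -23.55) = 122.8375° be the start→goal bearing.
Normalize: d = |goal − start| / ρ = 43.429513/3.81 = 11.398822, α = (θ_start − ψ) mod 360° = 58.2625° = 1.016873 rad, β = (θ_goal − ψ) mod 360° = 252.1625° = 4.401066 rad.
Common terms: sin α = 0.850467, cos α = 0.526028, sin β = -0.951929, cos β = -0.306318, cos(α−β) = -0.970716, d² = 129.933150. Work in radians in the unit-radius frame; every candidate has L = ρ·(t + p + q).
LSL: p² = 2 + d² − 2cos(α−β) + 2d(sin α − sin β) = 174.964975; p = √p² = 13.227433; φ = atan2(cos β − cos α, d + sin α − sin β) = -0.062967 rad; t = (φ − α) mod 2π = 5.203345 rad, q = (β − φ) mod 2π = 4.464034 rad → L = 3.81·(5.203345 + 13.227433 + 4.464034) = 3.81·22.894811 = 87.229231 m
RSR: p² = 2 + d² − 2cos(α−β) + 2d(sin β − sin α) = 92.784191; p = √p² = 9.632455; φ = atan2(cos α − cos β, d − sin α + sin β) = 0.086518 rad; t = (α − φ) mod 2π = 0.930354 rad, q = (φ − β) mod 2π = 1.968638 rad → L = 3.81·(0.930354 + 9.632455 + 1.968638) = 3.81·12.531447 = 47.744813 m
LSR: p² = d² − 2 + 2cos(α−β) + 2d(sin α + sin β) = 123.678622; p = √p² = 11.121089; φ = atan2(−cos α − cos β, d + sin α + sin β) − atan2(−2, p) = 0.158491 rad; t = (φ − α) mod 2π = 5.424804 rad, q = (φ − β) mod 2π = 2.040610 rad → L = 3.81·(5.424804 + 11.121089 + 2.040610) = 3.81·18.586503 = 70.814576 m
RSL: p² = d² − 2 + 2cos(α−β) − 2d(sin α + sin β) = 128.304813; p = √p² = 11.327171; φ = atan2(cos α + cos β, d − sin α − sin β) − atan2(2, p) = -0.155663 rad; t = (α − φ) mod 2π = 1.172536 rad, q = (β − φ) mod 2π = 4.556729 rad → L = 3.81·(1.172536 + 11.327171 + 4.556729) = 3.81·17.056436 = 64.985022 m
RLR: c = (6 − d² + 2cos(α−β) + 2d(sin α − sin β))/8 = -10.598024, |c| > 1 → infeasible
LRL: c = (6 − d² + 2cos(α−β) − 2d(sin α − sin β))/8 = -20.870622, |c| > 1 → infeasible
Shortest: RSR with L = 47.744813 m ≈ 47.7448 m

47.7448 m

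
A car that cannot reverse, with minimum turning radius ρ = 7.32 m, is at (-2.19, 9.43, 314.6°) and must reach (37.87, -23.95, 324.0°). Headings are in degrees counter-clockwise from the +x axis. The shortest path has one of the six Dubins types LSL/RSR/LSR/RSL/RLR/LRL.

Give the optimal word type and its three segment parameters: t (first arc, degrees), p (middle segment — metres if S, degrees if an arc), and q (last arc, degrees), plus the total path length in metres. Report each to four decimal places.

Let ψ = atan2(Δy, Δx) = atan2(-33.38, 40.06) = -39.8028° be the start→goal bearing.
Normalize: d = |goal − start| / ρ = 52.144300/7.32 = 7.123538, α = (θ_start − ψ) mod 360° = 354.4028° = 6.185495 rad, β = (θ_goal − ψ) mod 360° = 3.8028° = 0.066371 rad.
Common terms: sin α = -0.097535, cos α = 0.995232, sin β = 0.066322, cos β = 0.997798, cos(α−β) = 0.986572, d² = 50.744797. Work in radians in the unit-radius frame; every candidate has L = ρ·(t + p + q).
LSL: p² = 2 + d² − 2cos(α−β) + 2d(sin α − sin β) = 48.437170; p = √p² = 6.959682; φ = atan2(cos β − cos α, d + sin α − sin β) = 0.000369 rad; t = (φ − α) mod 2π = 0.098059 rad, q = (β − φ) mod 2π = 0.066002 rad → L = 7.32·(0.098059 + 6.959682 + 0.066002) = 7.32·7.123743 = 52.145797 m
RSR: p² = 2 + d² − 2cos(α−β) + 2d(sin β − sin α) = 53.106135; p = √p² = 7.287396; φ = atan2(cos α − cos β, d − sin α + sin β) = -0.000352 rad; t = (α − φ) mod 2π = 6.185847 rad, q = (φ − β) mod 2π = 6.216463 rad → L = 7.32·(6.185847 + 7.287396 + 6.216463) = 7.32·19.689705 = 144.128643 m
LSR: p² = d² − 2 + 2cos(α−β) + 2d(sin α + sin β) = 50.273246; p = √p² = 7.090363; φ = atan2(−cos α − cos β, d + sin α + sin β) − atan2(−2, p) = 0.000983 rad; t = (φ − α) mod 2π = 0.098673 rad, q = (φ − β) mod 2π = 6.217798 rad → L = 7.32·(0.098673 + 7.090363 + 6.217798) = 7.32·13.406834 = 98.138022 m
RSL: p² = d² − 2 + 2cos(α−β) − 2d(sin α + sin β) = 51.162636; p = √p² = 7.152806; φ = atan2(cos α + cos β, d − sin α − sin β) − atan2(2, p) = -0.000974 rad; t = (α − φ) mod 2π = 6.186469 rad, q = (β − φ) mod 2π = 0.067345 rad → L = 7.32·(6.186469 + 7.152806 + 0.067345) = 7.32·13.406620 = 98.136461 m
RLR: c = (6 − d² + 2cos(α−β) + 2d(sin α − sin β))/8 = -5.638267, |c| > 1 → infeasible
LRL: c = (6 − d² + 2cos(α−β) − 2d(sin α − sin β))/8 = -5.054646, |c| > 1 → infeasible
Shortest: LSL with L = 52.145797 m ≈ 52.1458 m
Convert LSL to answer units (arcs ×180/π): t = 0.098059·180/π = 5.6184°, p = ρ·p = 7.32·6.959682 = 50.9449 m, q = 0.066002·180/π = 3.7816°, L = 52.1458 m.

LSL: t = 5.6184°, p = 50.9449 m, q = 3.7816°, L = 52.1458 m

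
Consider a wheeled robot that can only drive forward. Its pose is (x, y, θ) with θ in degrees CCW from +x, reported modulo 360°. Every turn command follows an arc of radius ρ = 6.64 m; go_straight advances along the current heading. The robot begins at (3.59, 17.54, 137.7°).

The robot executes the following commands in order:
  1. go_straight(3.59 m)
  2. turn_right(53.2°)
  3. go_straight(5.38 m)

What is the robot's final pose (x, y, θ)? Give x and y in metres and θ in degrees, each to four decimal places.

(-0.6903, 30.8589, 84.5000°)

set_pose: (x, y, θ) = (3.5900, 17.5400, 137.7000°), ρ = 6.64
go_straight(3.59): x += 3.59·cos θ, y += 3.59·sin θ → (0.9347, 19.9561, 137.7000°)
turn_right(53.2°): centre at ρ to the right, rotate −53.2° → (-1.2059, 25.5037, 84.5000°)
go_straight(5.38): x += 5.38·cos θ, y += 5.38·sin θ → (-0.6903, 30.8589, 84.5000°)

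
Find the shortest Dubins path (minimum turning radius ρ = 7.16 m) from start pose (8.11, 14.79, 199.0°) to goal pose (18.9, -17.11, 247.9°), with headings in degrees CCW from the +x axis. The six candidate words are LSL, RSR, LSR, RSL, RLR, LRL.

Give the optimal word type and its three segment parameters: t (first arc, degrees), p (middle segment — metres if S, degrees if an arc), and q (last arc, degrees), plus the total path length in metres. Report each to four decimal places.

LSR: t = 115.1556°, p = 17.3683 m, q = 66.2556°, L = 40.0384 m

Let ψ = atan2(Δy, Δx) = atan2(-31.90, 10.79) = -71.3122° be the start→goal bearing.
Normalize: d = |goal − start| / ρ = 33.675423/7.16 = 4.703271, α = (θ_start − ψ) mod 360° = 270.3122° = 4.717837 rad, β = (θ_goal − ψ) mod 360° = 319.2122° = 5.571303 rad.
Common terms: sin α = -0.999985, cos α = 0.005448, sin β = -0.653260, cos β = 0.757134, cos(α−β) = 0.657375, d² = 22.120761. Work in radians in the unit-radius frame; every candidate has L = ρ·(t + p + q).
LSL: p² = 2 + d² − 2cos(α−β) + 2d(sin α − sin β) = 19.544523; p = √p² = 4.420919; φ = atan2(cos β − cos α, d + sin α − sin β) = 0.170859 rad; t = (φ − α) mod 2π = 1.736207 rad, q = (β − φ) mod 2π = 5.400444 rad → L = 7.16·(1.736207 + 4.420919 + 5.400444) = 7.16·11.557570 = 82.752202 m
RSR: p² = 2 + d² − 2cos(α−β) + 2d(sin β − sin α) = 26.067498; p = √p² = 5.105634; φ = atan2(cos α − cos β, d − sin α + sin β) = -0.147764 rad; t = (α − φ) mod 2π = 4.865601 rad, q = (φ − β) mod 2π = 0.564118 rad → L = 7.16·(4.865601 + 5.105634 + 0.564118) = 7.16·10.535353 = 75.433129 m
LSR: p² = d² − 2 + 2cos(α−β) + 2d(sin α + sin β) = 5.884193; p = √p² = 2.425736; φ = atan2(−cos α − cos β, d + sin α + sin β) − atan2(−2, p) = 0.444496 rad; t = (φ − α) mod 2π = 2.009844 rad, q = (φ − β) mod 2π = 1.156378 rad → L = 7.16·(2.009844 + 2.425736 + 1.156378) = 7.16·5.591957 = 40.038411 m
RSL: p² = d² − 2 + 2cos(α−β) − 2d(sin α + sin β) = 36.986830; p = √p² = 6.081680; φ = atan2(cos α + cos β, d − sin α − sin β) − atan2(2, p) = -0.198318 rad; t = (α − φ) mod 2π = 4.916155 rad, q = (β − φ) mod 2π = 5.769622 rad → L = 7.16·(4.916155 + 6.081680 + 5.769622) = 7.16·16.767457 = 120.054991 m
RLR: c = (6 − d² + 2cos(α−β) + 2d(sin α − sin β))/8 = -2.258437, |c| > 1 → infeasible
LRL: c = (6 − d² + 2cos(α−β) − 2d(sin α − sin β))/8 = -1.443065, |c| > 1 → infeasible
Shortest: LSR with L = 40.038411 m ≈ 40.0384 m
Convert LSR to answer units (arcs ×180/π): t = 2.009844·180/π = 115.1556°, p = ρ·p = 7.16·2.425736 = 17.3683 m, q = 1.156378·180/π = 66.2556°, L = 40.0384 m.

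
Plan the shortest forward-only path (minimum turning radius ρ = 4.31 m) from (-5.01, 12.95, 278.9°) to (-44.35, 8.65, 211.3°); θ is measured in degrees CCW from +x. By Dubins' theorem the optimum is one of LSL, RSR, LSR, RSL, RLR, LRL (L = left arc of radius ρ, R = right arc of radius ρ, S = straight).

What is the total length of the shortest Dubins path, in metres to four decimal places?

Let ψ = atan2(Δy, Δx) = atan2(-4.30, -39.34) = -173.7621° be the start→goal bearing.
Normalize: d = |goal − start| / ρ = 39.574305/4.31 = 9.181973, α = (θ_start − ψ) mod 360° = 92.6621° = 1.617259 rad, β = (θ_goal − ψ) mod 360° = 25.0621° = 0.437417 rad.
Common terms: sin α = 0.998921, cos α = -0.046446, sin β = 0.423601, cos β = 0.905849, cos(α−β) = 0.381070, d² = 84.308633. Work in radians in the unit-radius frame; every candidate has L = ρ·(t + p + q).
LSL: p² = 2 + d² − 2cos(α−β) + 2d(sin α − sin β) = 96.111637; p = √p² = 9.803654; φ = atan2(cos β − cos α, d + sin α − sin β) = 0.097290 rad; t = (φ − α) mod 2π = 4.763216 rad, q = (β − φ) mod 2π = 0.340127 rad → L = 4.31·(4.763216 + 9.803654 + 0.340127) = 4.31·14.906997 = 64.249157 m
RSR: p² = 2 + d² − 2cos(α−β) + 2d(sin β − sin α) = 74.981348; p = √p² = 8.659177; φ = atan2(cos α − cos β, d − sin α + sin β) = -0.110198 rad; t = (α − φ) mod 2π = 1.727457 rad, q = (φ − β) mod 2π = 5.735570 rad → L = 4.31·(1.727457 + 8.659177 + 5.735570) = 4.31·16.122205 = 69.486703 m
LSR: p² = d² − 2 + 2cos(α−β) + 2d(sin α + sin β) = 109.193885; p = √p² = 10.449588; φ = atan2(−cos α − cos β, d + sin α + sin β) − atan2(−2, p) = 0.108243 rad; t = (φ − α) mod 2π = 4.774169 rad, q = (φ − β) mod 2π = 5.954012 rad → L = 4.31·(4.774169 + 10.449588 + 5.954012) = 4.31·21.177769 = 91.276186 m
RSL: p² = d² − 2 + 2cos(α−β) − 2d(sin α + sin β) = 56.947663; p = √p² = 7.546368; φ = atan2(cos α + cos β, d − sin α − sin β) − atan2(2, p) = -0.148766 rad; t = (α − φ) mod 2π = 1.766025 rad, q = (β − φ) mod 2π = 0.586183 rad → L = 4.31·(1.766025 + 7.546368 + 0.586183) = 4.31·9.898576 = 42.662861 m
RLR: c = (6 − d² + 2cos(α−β) + 2d(sin α − sin β))/8 = -8.372668, |c| > 1 → infeasible
LRL: c = (6 − d² + 2cos(α−β) − 2d(sin α − sin β))/8 = -11.013955, |c| > 1 → infeasible
Shortest: RSL with L = 42.662861 m ≈ 42.6629 m

42.6629 m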